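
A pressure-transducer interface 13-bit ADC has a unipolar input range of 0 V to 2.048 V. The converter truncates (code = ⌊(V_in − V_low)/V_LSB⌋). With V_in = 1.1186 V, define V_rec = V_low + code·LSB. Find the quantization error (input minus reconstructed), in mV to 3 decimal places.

Step size: 2.048 V ÷ 2^13 = 250.00 µV.
(V_in − V_low)/LSB = (1.1186 − 0)/0.00025 = 4474.4000 → code 4474 (floor).
Reconstructed: 1.1185 V.
V_in − V_rec = 0.0001 V = 0.100 mV.

0.100 mV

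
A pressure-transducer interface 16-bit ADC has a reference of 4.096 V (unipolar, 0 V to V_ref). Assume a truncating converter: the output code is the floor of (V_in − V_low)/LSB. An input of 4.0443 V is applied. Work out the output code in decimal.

Full-scale span = 4.096 V; LSB = 4.096/2^16 = 62.50 µV.
(4.0443 − 0) / 6.25e-05 = 64708.800 LSBs.
Floor → code 64708.

code 64708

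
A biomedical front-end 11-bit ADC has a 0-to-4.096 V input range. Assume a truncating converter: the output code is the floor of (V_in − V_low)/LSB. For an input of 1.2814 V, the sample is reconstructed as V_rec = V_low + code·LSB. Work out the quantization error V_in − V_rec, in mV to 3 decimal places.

LSB = 4.096/2^11 = 2.000 mV.
(1.2814 − 0)/0.002 = 640.7000; ⌊·⌋ gives code 640.
V_rec = 0 + 640·0.002 = 1.28 V.
V_in − V_rec = 0.0014 V = 1.400 mV.

1.400 mV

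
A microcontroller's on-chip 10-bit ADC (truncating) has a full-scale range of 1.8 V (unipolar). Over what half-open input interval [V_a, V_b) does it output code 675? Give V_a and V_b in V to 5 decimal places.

[1.18652 V, 1.18828 V)

LSB = 1.8/2^10 = 1.758 mV.
V_a = V_low + 675·LSB = 1.18652 V; V_b = V_low + 676·LSB = 1.18828 V.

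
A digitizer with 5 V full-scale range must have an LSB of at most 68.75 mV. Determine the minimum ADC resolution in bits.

Number of steps required ≥ 5 V / 68.75 mV = 72.73.
Need 2^N ≥ 72.73; 2^6 = 64, 2^7 = 128.
Minimum N = 7.

7 bits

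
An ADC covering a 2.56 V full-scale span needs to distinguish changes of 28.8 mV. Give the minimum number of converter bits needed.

Number of steps required ≥ 2.56 V / 28.8 mV = 88.89.
Need 2^N ≥ 88.89; 2^6 = 64, 2^7 = 128.
Minimum N = 7.

7 bits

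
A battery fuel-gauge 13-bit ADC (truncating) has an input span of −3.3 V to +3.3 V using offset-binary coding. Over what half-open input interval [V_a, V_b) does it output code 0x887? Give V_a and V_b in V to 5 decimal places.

[-1.54124 V, -1.54043 V)

LSB = 6.6/2^13 = 0.806 mV.
Code 0x887 = 2183 decimal.
V_a = V_low + 2183·LSB = -1.54124 V; V_b = V_low + 2184·LSB = -1.54043 V.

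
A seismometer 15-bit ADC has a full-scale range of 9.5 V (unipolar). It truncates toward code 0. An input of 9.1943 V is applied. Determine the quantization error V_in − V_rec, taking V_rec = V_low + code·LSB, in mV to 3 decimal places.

0.162 mV

LSB = 9.5/2^15 = 289.92 µV.
(9.1943 − 0)/0.000289917 = 31713.5603; ⌊·⌋ gives code 31713.
Reconstructed: 9.1941376 V.
Error = 9.1943 − 9.1941376 = 0.000162427 V = 0.162 mV.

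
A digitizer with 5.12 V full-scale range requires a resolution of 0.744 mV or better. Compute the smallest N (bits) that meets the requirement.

13 bits

Number of steps required ≥ 5.12 V / 0.744 mV = 6881.72.
Need 2^N ≥ 6881.72; 2^12 = 4096, 2^13 = 8192.
Minimum N = 13.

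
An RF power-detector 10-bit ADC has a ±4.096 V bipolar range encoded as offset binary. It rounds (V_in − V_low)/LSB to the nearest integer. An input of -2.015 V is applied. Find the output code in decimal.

code 260

With 1024 levels over 8.192 V, one step is 8.000 mV.
Input sits at 260.125 steps above V_low.
Round → code 260.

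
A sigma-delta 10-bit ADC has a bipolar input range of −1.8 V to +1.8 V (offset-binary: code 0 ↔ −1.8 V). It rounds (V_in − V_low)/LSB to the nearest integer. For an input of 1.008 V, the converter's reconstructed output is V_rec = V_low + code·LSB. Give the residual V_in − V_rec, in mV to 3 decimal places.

-0.984 mV

One LSB is 3.6 V / 1024 = 3.516 mV.
Scaled input = 798.7200 LSBs, so code = 799.
Code 799 maps back to (−1.8) + 799×0.00351563 V = 1.0089844 V.
Difference: -0.000984375 V → -0.984 mV.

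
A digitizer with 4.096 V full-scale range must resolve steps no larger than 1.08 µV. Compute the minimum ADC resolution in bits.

Number of steps required ≥ 4.096 V / 1.08 µV = 3792592.59.
Need 2^N ≥ 3792592.59; 2^21 = 2097152, 2^22 = 4194304.
Minimum N = 22.

22 bits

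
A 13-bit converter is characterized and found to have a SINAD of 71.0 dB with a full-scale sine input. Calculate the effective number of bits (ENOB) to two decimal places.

ENOB = (SINAD − 1.76) / 6.02 = (71.0 − 1.76)/6.02 = 11.502.

11.50 bits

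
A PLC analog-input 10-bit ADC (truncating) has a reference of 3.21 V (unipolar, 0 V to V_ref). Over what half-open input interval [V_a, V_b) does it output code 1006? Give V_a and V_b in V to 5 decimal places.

[3.15357 V, 3.15671 V)

LSB = 3.21/2^10 = 3.135 mV.
V_a = V_low + 1006·LSB = 3.15357 V; V_b = V_low + 1007·LSB = 3.15671 V.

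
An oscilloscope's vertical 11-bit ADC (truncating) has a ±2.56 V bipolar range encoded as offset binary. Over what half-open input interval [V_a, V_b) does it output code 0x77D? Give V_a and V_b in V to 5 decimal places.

[2.23250 V, 2.23500 V)

LSB = 5.12/2^11 = 2.500 mV.
Code 0x77D = 1917 decimal.
V_a = V_low + 1917·LSB = 2.2325 V; V_b = V_low + 1918·LSB = 2.235 V.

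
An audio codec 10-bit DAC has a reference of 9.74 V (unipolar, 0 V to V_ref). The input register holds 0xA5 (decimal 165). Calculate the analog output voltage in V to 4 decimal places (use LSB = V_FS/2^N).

1.5694 V

LSB = 9.74 V / 2^10 = 9.512 mV.
Code 0xA5 = 165 decimal.
V_out = 0 + 165 × 0.00951172 V = 1.56943 V.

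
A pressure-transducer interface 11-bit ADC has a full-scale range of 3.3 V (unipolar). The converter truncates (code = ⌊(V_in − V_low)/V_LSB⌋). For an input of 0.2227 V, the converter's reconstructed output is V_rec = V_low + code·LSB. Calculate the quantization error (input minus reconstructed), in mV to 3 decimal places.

One LSB is 3.3 V / 2048 = 1.611 mV.
(V_in − V_low)/LSB = (0.2227 − 0)/0.00161133 = 138.2090 → code 138 (floor).
Code 138 maps back to 0 + 138×0.00161133 V = 0.22236328 V.
Error = 0.2227 − 0.22236328 = 0.000336719 V = 0.337 mV.

0.337 mV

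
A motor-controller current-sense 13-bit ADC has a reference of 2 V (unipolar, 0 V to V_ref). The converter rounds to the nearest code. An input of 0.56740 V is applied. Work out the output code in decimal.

code 2324

Full-scale span = 2 V; LSB = 2/2^13 = 244.14 µV.
Input sits at 2324.070 steps above V_low.
So the output code is 2324.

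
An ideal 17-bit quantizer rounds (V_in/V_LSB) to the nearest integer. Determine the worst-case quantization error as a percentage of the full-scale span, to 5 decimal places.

Rounding → worst-case error = ½ LSB = V_FS/2^18, so 100/262144 = 0.00038147 % of full scale.

0.00038 %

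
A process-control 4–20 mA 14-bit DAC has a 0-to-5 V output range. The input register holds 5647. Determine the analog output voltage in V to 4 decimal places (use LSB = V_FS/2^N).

LSB = 5 V / 2^14 = 305.18 µV.
V_out = 0 + 5647 × 0.000305176 V = 1.72333 V.

1.7233 V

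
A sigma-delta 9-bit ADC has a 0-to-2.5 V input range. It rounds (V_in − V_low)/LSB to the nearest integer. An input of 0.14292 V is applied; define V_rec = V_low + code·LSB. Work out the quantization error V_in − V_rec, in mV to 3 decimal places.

One LSB is 2.5 V / 512 = 4.883 mV.
(0.14292 − 0)/0.00488281 = 29.2700; round gives code 29.
Code 29 maps back to 0 + 29×0.00488281 V = 0.14160156 V.
Error = 0.14292 − 0.14160156 = 0.00131844 V = 1.318 mV.

1.318 mV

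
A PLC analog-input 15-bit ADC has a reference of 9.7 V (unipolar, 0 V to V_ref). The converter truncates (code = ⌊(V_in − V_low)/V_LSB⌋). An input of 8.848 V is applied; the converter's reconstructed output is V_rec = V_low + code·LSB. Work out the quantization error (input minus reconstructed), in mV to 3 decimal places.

0.243 mV

Step size: 9.7 V ÷ 2^15 = 296.02 µV.
(V_in − V_low)/LSB = (8.848 − 0)/0.000296021 = 29889.8210 → code 29889 (floor).
V_rec = 0 + 29889·0.000296021 = 8.847757 V.
Difference: 0.000243042 V → 0.243 mV.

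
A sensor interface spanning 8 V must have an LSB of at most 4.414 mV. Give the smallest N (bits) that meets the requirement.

Number of steps required ≥ 8 V / 4.414 mV = 1812.42.
Need 2^N ≥ 1812.42; 2^10 = 1024, 2^11 = 2048.
Minimum N = 11.

11 bits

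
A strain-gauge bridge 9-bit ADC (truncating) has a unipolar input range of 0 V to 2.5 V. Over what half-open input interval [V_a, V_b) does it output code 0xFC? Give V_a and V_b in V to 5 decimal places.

LSB = 2.5/2^9 = 4.883 mV.
Code 0xFC = 252 decimal.
V_a = V_low + 252·LSB = 1.23047 V; V_b = V_low + 253·LSB = 1.23535 V.

[1.23047 V, 1.23535 V)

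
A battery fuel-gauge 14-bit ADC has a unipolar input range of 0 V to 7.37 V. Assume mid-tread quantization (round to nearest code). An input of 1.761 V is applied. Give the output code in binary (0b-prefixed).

code 0b111101001011 (decimal 3915)

Full-scale span = 7.37 V; LSB = 7.37/2^14 = 449.83 µV.
(1.761 − 0) / 0.000449829 = 3914.820 LSBs.
round(3914.820) = 3915.
In binary (0b-prefixed): 0b111101001011.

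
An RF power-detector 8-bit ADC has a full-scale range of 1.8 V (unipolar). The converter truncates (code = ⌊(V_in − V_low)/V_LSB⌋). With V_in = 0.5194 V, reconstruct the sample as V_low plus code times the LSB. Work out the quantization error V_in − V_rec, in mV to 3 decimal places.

Step size: 1.8 V ÷ 2^8 = 7.031 mV.
(0.5194 − 0)/0.00703125 = 73.8702; ⌊·⌋ gives code 73.
Code 73 maps back to 0 + 73×0.00703125 V = 0.51328125 V.
Error = 0.5194 − 0.51328125 = 0.00611875 V = 6.119 mV.

6.119 mV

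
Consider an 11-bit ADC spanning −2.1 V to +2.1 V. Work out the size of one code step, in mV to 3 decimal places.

2.051 mV

Full-scale span = 4.2 V.
LSB = 4.2 / 2^11 = 4.2 / 2048 = 0.00205078 V = 2.051 mV.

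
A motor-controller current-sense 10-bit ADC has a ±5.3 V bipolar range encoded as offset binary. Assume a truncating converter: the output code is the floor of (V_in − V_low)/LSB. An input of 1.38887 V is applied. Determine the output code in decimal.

code 646

Full-scale span = 10.6 V; LSB = 10.6/2^10 = 10.352 mV.
Input sits at 646.170 steps above V_low.
So the output code is 646.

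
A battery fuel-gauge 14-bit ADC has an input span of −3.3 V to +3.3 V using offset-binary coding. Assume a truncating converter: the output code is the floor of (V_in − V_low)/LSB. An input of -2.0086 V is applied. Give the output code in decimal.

code 3205

LSB = 6.6 V / 16384 = 402.83 µV.
(V_in − V_low)/LSB = (-2.0086 − (−3.3)) / 0.000402832 = 3205.803.
⌊·⌋(3205.803) = 3205.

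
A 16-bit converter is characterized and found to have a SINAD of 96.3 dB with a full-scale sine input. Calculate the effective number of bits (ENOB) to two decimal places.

15.70 bits

ENOB = (SINAD − 1.76) / 6.02 = (96.3 − 1.76)/6.02 = 15.704.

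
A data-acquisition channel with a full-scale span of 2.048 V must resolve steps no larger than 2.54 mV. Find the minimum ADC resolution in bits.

Number of steps required ≥ 2.048 V / 2.54 mV = 806.30.
Need 2^N ≥ 806.30; 2^9 = 512, 2^10 = 1024.
Minimum N = 10.

10 bits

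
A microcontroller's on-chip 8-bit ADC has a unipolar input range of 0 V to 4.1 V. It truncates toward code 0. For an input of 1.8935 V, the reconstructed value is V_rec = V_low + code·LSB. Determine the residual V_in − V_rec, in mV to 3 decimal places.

One LSB is 4.1 V / 256 = 16.016 mV.
Scaled input = 118.2283 LSBs, so code = 118.
V_rec = 0 + 118·0.0160156 = 1.8898438 V.
V_in − V_rec = 0.00365625 V = 3.656 mV.

3.656 mV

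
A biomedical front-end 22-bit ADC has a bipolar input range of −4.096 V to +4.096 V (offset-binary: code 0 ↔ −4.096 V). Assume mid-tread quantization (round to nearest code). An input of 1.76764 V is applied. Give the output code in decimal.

code 3002184

With 4194304 levels over 8.192 V, one step is 1.95 µV.
Input sits at 3002183.680 steps above V_low.
Round → code 3002184.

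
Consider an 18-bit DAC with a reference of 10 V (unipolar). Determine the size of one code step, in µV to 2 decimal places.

Full-scale span = 10 V.
LSB = 10 / 2^18 = 10 / 262144 = 3.8147e-05 V = 38.15 µV.

38.15 µV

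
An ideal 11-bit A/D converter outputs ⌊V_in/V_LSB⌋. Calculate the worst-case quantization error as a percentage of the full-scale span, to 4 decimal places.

0.0488 %

Truncating → worst-case error = 1 LSB = V_FS/2^11, so 100/2048 = 0.0488281 % of full scale.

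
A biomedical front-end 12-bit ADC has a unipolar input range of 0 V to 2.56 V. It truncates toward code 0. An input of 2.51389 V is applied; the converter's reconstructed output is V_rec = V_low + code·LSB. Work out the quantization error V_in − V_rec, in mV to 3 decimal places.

0.140 mV

Step size: 2.56 V ÷ 2^12 = 0.625 mV.
Scaled input = 4022.2240 LSBs, so code = 4022.
V_rec = 0 + 4022·0.000625 = 2.51375 V.
Difference: 0.00014 V → 0.140 mV.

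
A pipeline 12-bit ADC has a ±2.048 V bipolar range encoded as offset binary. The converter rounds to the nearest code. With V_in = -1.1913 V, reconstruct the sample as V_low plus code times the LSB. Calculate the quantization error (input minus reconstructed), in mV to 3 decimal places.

Step size: 4.096 V ÷ 2^12 = 1.000 mV.
(V_in − V_low)/LSB = (-1.1913 − (−2.048))/0.001 = 856.7000 → code 857 (round).
V_rec = (−2.048) + 857·0.001 = -1.191 V.
V_in − V_rec = -0.0003 V = -0.300 mV.

-0.300 mV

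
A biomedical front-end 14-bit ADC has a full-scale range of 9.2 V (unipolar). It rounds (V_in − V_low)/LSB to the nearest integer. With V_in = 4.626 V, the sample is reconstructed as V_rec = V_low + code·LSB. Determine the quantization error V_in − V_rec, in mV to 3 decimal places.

One LSB is 9.2 V / 16384 = 0.562 mV.
(V_in − V_low)/LSB = (4.626 − 0)/0.000561523 = 8238.3026 → code 8238 (round).
Code 8238 maps back to 0 + 8238×0.000561523 V = 4.6258301 V.
Error = 4.626 − 4.6258301 = 0.000169922 V = 0.170 mV.

0.170 mV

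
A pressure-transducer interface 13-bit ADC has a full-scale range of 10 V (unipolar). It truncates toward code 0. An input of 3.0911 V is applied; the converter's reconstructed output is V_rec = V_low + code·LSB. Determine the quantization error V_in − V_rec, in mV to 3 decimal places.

0.280 mV

One LSB is 10 V / 8192 = 1.221 mV.
(3.0911 − 0)/0.0012207 = 2532.2291; ⌊·⌋ gives code 2532.
V_rec = 0 + 2532·0.0012207 = 3.0908203 V.
Difference: 0.000279687 V → 0.280 mV.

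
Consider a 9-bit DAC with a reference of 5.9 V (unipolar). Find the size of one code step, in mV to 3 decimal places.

11.523 mV

Full-scale span = 5.9 V.
LSB = 5.9 / 2^9 = 5.9 / 512 = 0.0115234 V = 11.523 mV.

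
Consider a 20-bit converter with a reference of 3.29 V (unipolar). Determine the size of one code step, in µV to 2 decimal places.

Full-scale span = 3.29 V.
LSB = 3.29 / 2^20 = 3.29 / 1048576 = 3.13759e-06 V = 3.14 µV.

3.14 µV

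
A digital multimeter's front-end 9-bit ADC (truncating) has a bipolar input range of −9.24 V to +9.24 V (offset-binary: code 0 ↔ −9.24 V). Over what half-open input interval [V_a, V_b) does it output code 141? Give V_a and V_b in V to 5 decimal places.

LSB = 18.48/2^9 = 36.094 mV.
V_a = V_low + 141·LSB = -4.15078 V; V_b = V_low + 142·LSB = -4.11469 V.

[-4.15078 V, -4.11469 V)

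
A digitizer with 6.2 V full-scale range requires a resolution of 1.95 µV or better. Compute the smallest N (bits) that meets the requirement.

22 bits

Number of steps required ≥ 6.2 V / 1.95 µV = 3179487.18.
Need 2^N ≥ 3179487.18; 2^21 = 2097152, 2^22 = 4194304.
Minimum N = 22.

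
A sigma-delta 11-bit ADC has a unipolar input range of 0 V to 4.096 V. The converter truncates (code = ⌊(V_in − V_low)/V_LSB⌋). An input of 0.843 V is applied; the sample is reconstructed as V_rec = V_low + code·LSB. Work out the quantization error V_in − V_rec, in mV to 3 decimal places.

1.000 mV

LSB = 4.096/2^11 = 2.000 mV.
(0.843 − 0)/0.002 = 421.5000; ⌊·⌋ gives code 421.
Reconstructed: 0.842 V.
Difference: 0.001 V → 1.000 mV.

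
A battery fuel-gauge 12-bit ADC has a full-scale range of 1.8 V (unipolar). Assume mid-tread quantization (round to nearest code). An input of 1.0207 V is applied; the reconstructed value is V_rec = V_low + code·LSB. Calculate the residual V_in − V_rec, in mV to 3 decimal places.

-0.150 mV

LSB = 1.8/2^12 = 439.45 µV.
(V_in − V_low)/LSB = (1.0207 − 0)/0.000439453 = 2322.6596 → code 2323 (round).
V_rec = 0 + 2323·0.000439453 = 1.0208496 V.
V_in − V_rec = -0.000149609 V = -0.150 mV.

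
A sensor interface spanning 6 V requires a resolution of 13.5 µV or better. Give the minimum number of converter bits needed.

19 bits

Number of steps required ≥ 6 V / 13.5 µV = 444444.44.
Need 2^N ≥ 444444.44; 2^18 = 262144, 2^19 = 524288.
Minimum N = 19.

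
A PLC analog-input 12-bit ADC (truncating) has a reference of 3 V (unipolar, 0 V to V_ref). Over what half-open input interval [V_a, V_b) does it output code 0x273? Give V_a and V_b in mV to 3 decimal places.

[459.229 mV, 459.961 mV)

LSB = 3/2^12 = 0.732 mV.
Code 0x273 = 627 decimal.
V_a = V_low + 627·LSB = 0.459229 V; V_b = V_low + 628·LSB = 0.459961 V.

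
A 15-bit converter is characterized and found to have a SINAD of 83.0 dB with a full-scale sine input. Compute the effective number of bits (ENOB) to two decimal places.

ENOB = (SINAD − 1.76) / 6.02 = (83.0 − 1.76)/6.02 = 13.495.

13.50 bits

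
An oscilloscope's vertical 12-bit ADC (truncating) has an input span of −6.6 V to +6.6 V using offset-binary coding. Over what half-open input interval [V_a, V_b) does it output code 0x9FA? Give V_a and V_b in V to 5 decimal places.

[1.63066 V, 1.63389 V)

LSB = 13.2/2^12 = 3.223 mV.
Code 0x9FA = 2554 decimal.
V_a = V_low + 2554·LSB = 1.63066 V; V_b = V_low + 2555·LSB = 1.63389 V.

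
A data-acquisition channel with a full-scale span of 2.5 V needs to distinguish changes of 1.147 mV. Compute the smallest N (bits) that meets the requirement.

12 bits

Number of steps required ≥ 2.5 V / 1.147 mV = 2179.60.
Need 2^N ≥ 2179.60; 2^11 = 2048, 2^12 = 4096.
Minimum N = 12.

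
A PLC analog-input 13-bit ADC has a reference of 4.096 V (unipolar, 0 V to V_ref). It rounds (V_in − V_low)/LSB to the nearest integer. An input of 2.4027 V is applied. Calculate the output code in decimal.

code 4805

LSB = 4.096 V / 8192 = 0.500 mV.
Input sits at 4805.400 steps above V_low.
So the output code is 4805.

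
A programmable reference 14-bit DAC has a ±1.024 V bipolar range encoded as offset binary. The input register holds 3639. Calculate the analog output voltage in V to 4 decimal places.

-0.5691 V

LSB = 2.048 V / 2^14 = 125.00 µV.
V_out = (−1.024) + 3639 × 0.000125 V = -0.569125 V.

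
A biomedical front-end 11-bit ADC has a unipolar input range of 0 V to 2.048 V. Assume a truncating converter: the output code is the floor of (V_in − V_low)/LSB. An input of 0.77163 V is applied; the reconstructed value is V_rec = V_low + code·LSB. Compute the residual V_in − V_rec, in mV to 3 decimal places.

0.630 mV

One LSB is 2.048 V / 2048 = 1.000 mV.
(0.77163 − 0)/0.001 = 771.6300; ⌊·⌋ gives code 771.
V_rec = 0 + 771·0.001 = 0.771 V.
Error = 0.77163 − 0.771 = 0.00063 V = 0.630 mV.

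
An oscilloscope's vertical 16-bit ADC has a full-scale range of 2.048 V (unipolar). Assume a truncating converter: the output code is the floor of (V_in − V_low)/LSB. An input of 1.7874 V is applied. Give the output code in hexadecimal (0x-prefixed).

Full-scale span = 2.048 V; LSB = 2.048/2^16 = 31.25 µV.
Input sits at 57196.800 steps above V_low.
⌊·⌋(57196.800) = 57196.
In hexadecimal (0x-prefixed): 0xDF6C.

code 0xDF6C (decimal 57196)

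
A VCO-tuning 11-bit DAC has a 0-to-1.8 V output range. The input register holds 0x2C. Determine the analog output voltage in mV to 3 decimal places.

LSB = 1.8 V / 2^11 = 0.879 mV.
Code 0x2C = 44 decimal.
V_out = 0 + 44 × 0.000878906 V = 0.0386719 V.
= 38.672 mV.

38.672 mV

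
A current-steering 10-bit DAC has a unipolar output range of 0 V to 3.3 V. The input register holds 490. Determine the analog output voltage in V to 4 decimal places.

LSB = 3.3 V / 2^10 = 3.223 mV.
V_out = 0 + 490 × 0.00322266 V = 1.5791 V.

1.5791 V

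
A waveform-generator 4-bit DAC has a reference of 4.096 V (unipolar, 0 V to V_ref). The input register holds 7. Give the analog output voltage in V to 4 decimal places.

1.7920 V

LSB = 4.096 V / 2^4 = 256.000 mV.
V_out = 0 + 7 × 0.256 V = 1.792 V.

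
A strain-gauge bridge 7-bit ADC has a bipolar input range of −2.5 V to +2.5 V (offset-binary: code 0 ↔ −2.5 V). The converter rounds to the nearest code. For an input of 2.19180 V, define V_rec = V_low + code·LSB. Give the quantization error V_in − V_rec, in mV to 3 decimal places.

Step size: 5 V ÷ 2^7 = 39.062 mV.
(2.19180 − (−2.5))/0.0390625 = 120.1101; round gives code 120.
V_rec = (−2.5) + 120·0.0390625 = 2.1875 V.
Error = 2.19180 − 2.1875 = 0.0043 V = 4.300 mV.

4.300 mV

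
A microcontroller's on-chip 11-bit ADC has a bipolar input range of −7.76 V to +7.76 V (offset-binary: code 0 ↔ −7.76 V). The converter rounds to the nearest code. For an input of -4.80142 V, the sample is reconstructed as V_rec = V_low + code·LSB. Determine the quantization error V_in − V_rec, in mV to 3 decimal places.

One LSB is 15.52 V / 2048 = 7.578 mV.
(V_in − V_low)/LSB = (-4.80142 − (−7.76))/0.00757812 = 390.4106 → code 390 (round).
Code 390 maps back to (−7.76) + 390×0.00757812 V = -4.8045313 V.
Error = -4.80142 − (−4.8045313) = 0.00311125 V = 3.111 mV.

3.111 mV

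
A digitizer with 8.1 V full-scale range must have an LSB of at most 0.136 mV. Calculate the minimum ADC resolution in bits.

Number of steps required ≥ 8.1 V / 0.136 mV = 59558.82.
Need 2^N ≥ 59558.82; 2^15 = 32768, 2^16 = 65536.
Minimum N = 16.

16 bits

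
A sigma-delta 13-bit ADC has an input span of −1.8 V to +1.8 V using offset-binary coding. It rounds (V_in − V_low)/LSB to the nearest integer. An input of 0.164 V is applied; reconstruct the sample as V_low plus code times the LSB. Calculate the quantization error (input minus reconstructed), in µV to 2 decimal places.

83.98 µV

LSB = 3.6/2^13 = 439.45 µV.
(V_in − V_low)/LSB = (0.164 − (−1.8))/0.000439453 = 4469.1911 → code 4469 (round).
Reconstructed: 0.16391602 V.
Difference: 8.39844e-05 V → 83.98 µV.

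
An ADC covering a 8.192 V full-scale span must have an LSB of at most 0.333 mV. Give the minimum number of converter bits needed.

Number of steps required ≥ 8.192 V / 0.333 mV = 24600.60.
Need 2^N ≥ 24600.60; 2^14 = 16384, 2^15 = 32768.
Minimum N = 15.

15 bits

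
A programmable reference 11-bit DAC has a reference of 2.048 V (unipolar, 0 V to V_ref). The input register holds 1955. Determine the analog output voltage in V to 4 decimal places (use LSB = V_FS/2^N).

1.9550 V

LSB = 2.048 V / 2^11 = 1.000 mV.
V_out = 0 + 1955 × 0.001 V = 1.955 V.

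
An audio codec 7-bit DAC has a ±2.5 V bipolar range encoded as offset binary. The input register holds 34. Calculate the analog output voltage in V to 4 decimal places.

LSB = 5 V / 2^7 = 39.062 mV.
V_out = (−2.5) + 34 × 0.0390625 V = -1.17188 V.

-1.1719 V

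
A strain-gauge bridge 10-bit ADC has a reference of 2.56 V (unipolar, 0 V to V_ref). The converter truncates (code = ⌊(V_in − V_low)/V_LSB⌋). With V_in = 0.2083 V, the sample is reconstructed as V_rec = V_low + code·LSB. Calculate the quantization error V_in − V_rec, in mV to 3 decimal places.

0.800 mV

Step size: 2.56 V ÷ 2^10 = 2.500 mV.
(0.2083 − 0)/0.0025 = 83.3200; ⌊·⌋ gives code 83.
Reconstructed: 0.2075 V.
Difference: 0.0008 V → 0.800 mV.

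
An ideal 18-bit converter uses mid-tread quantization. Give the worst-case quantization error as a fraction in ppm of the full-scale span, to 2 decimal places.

Rounding → worst-case error = ½ LSB = V_FS/2^19, so 1e+06/524288 = 1.90735 ppm of full scale.

1.91 ppm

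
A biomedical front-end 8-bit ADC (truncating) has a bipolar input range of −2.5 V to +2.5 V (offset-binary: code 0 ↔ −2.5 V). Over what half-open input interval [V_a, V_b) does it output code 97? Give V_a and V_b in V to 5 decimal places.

[-0.60547 V, -0.58594 V)

LSB = 5/2^8 = 19.531 mV.
V_a = V_low + 97·LSB = -0.605469 V; V_b = V_low + 98·LSB = -0.585938 V.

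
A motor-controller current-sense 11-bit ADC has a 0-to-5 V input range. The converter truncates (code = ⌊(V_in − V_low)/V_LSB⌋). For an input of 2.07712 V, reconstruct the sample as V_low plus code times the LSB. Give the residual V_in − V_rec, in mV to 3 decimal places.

One LSB is 5 V / 2048 = 2.441 mV.
Scaled input = 850.7884 LSBs, so code = 850.
V_rec = 0 + 850·0.00244141 = 2.0751953 V.
Error = 2.07712 − 2.0751953 = 0.00192469 V = 1.925 mV.

1.925 mV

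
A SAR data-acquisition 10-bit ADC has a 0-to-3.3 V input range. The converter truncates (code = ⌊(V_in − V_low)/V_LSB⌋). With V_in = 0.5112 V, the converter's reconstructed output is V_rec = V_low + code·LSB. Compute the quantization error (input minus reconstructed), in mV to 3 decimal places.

2.020 mV

LSB = 3.3/2^10 = 3.223 mV.
(0.5112 − 0)/0.00322266 = 158.6269; ⌊·⌋ gives code 158.
Reconstructed: 0.50917969 V.
Difference: 0.00202031 V → 2.020 mV.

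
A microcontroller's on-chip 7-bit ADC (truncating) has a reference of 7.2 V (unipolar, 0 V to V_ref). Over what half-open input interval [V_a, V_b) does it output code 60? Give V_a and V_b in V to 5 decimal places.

[3.37500 V, 3.43125 V)

LSB = 7.2/2^7 = 56.250 mV.
V_a = V_low + 60·LSB = 3.375 V; V_b = V_low + 61·LSB = 3.43125 V.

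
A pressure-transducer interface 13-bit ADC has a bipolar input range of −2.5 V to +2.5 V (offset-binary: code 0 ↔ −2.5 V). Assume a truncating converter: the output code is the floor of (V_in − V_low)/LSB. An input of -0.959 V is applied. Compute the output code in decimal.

With 8192 levels over 5 V, one step is 0.610 mV.
(-0.959 − (−2.5)) / 0.000610352 = 2524.774 LSBs.
Floor → code 2524.

code 2524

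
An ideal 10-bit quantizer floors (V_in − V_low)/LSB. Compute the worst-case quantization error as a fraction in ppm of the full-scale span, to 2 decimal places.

Truncating → worst-case error = 1 LSB = V_FS/2^10, so 1e+06/1024 = 976.562 ppm of full scale.

976.56 ppm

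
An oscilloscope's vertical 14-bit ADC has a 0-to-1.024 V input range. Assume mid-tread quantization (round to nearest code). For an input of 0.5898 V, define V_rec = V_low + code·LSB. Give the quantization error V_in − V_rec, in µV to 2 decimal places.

-12.50 µV

LSB = 1.024/2^14 = 62.50 µV.
Scaled input = 9436.8000 LSBs, so code = 9437.
Reconstructed: 0.5898125 V.
Difference: -1.25e-05 V → -12.50 µV.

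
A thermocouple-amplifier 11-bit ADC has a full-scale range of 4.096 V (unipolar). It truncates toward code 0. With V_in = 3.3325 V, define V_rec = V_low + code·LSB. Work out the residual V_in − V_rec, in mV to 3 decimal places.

LSB = 4.096/2^11 = 2.000 mV.
(3.3325 − 0)/0.002 = 1666.2500; ⌊·⌋ gives code 1666.
Reconstructed: 3.332 V.
Error = 3.3325 − 3.332 = 0.0005 V = 0.500 mV.

0.500 mV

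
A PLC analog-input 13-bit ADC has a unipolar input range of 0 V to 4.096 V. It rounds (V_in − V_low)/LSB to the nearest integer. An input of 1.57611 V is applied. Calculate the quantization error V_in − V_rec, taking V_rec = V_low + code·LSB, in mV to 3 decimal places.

0.110 mV

LSB = 4.096/2^13 = 0.500 mV.
(V_in − V_low)/LSB = (1.57611 − 0)/0.0005 = 3152.2200 → code 3152 (round).
Code 3152 maps back to 0 + 3152×0.0005 V = 1.576 V.
V_in − V_rec = 0.00011 V = 0.110 mV.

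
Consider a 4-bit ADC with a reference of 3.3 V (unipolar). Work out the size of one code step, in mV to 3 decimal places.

Full-scale span = 3.3 V.
LSB = 3.3 / 2^4 = 3.3 / 16 = 0.20625 V = 206.250 mV.

206.250 mV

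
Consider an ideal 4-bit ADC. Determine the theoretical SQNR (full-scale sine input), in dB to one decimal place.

25.8 dB

SNR ≈ 6.02·N + 1.76 dB = 6.02·4 + 1.76 = 25.84 dB.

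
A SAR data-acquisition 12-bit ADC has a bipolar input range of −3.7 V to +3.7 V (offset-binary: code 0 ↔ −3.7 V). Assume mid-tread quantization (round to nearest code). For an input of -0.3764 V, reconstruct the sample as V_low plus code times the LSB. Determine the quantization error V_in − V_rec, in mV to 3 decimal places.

Step size: 7.4 V ÷ 2^12 = 1.807 mV.
(-0.3764 − (−3.7))/0.00180664 = 1839.6575; round gives code 1840.
V_rec = (−3.7) + 1840·0.00180664 = -0.37578125 V.
Difference: -0.00061875 V → -0.619 mV.

-0.619 mV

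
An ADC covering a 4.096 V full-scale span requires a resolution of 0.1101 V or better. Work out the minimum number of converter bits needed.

6 bits

Number of steps required ≥ 4.096 V / 0.1101 V = 37.20.
Need 2^N ≥ 37.20; 2^5 = 32, 2^6 = 64.
Minimum N = 6.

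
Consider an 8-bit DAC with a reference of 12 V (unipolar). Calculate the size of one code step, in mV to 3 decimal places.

Full-scale span = 12 V.
LSB = 12 / 2^8 = 12 / 256 = 0.046875 V = 46.875 mV.

46.875 mV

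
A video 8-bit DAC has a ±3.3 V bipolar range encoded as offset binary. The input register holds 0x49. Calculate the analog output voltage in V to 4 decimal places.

-1.4180 V

LSB = 6.6 V / 2^8 = 25.781 mV.
Code 0x49 = 73 decimal.
V_out = (−3.3) + 73 × 0.0257812 V = -1.41797 V.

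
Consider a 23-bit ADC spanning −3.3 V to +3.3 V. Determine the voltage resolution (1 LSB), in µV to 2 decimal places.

Full-scale span = 6.6 V.
LSB = 6.6 / 2^23 = 6.6 / 8388608 = 7.86781e-07 V = 0.79 µV.

0.79 µV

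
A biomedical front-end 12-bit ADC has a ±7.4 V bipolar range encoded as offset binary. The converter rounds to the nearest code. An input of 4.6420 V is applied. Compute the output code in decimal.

code 3333

LSB = 14.8 V / 4096 = 3.613 mV.
(V_in − V_low)/LSB = (4.6420 − (−7.4)) / 0.00361328 = 3332.705.
round(3332.705) = 3333.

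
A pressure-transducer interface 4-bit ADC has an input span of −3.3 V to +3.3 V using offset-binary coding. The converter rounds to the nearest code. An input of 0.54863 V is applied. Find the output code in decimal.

With 16 levels over 6.6 V, one step is 412.500 mV.
(V_in − V_low)/LSB = (0.54863 − (−3.3)) / 0.4125 = 9.330.
Round → code 9.

code 9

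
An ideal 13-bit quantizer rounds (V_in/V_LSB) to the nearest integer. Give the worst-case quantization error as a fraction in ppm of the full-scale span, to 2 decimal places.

Rounding → worst-case error = ½ LSB = V_FS/2^14, so 1e+06/16384 = 61.0352 ppm of full scale.

61.04 ppm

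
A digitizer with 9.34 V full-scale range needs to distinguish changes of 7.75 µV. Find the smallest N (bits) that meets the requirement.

21 bits

Number of steps required ≥ 9.34 V / 7.75 µV = 1205161.29.
Need 2^N ≥ 1205161.29; 2^20 = 1048576, 2^21 = 2097152.
Minimum N = 21.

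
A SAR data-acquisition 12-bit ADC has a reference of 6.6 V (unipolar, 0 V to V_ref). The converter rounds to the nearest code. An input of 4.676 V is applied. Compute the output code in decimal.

With 4096 levels over 6.6 V, one step is 1.611 mV.
(4.676 − 0) / 0.00161133 = 2901.954 LSBs.
Round → code 2902.

code 2902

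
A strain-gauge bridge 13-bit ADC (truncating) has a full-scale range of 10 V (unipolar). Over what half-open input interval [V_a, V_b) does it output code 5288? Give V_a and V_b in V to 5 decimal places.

[6.45508 V, 6.45630 V)

LSB = 10/2^13 = 1.221 mV.
V_a = V_low + 5288·LSB = 6.45508 V; V_b = V_low + 5289·LSB = 6.4563 V.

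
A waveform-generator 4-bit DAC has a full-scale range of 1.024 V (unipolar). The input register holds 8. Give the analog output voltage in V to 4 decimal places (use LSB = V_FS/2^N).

LSB = 1.024 V / 2^4 = 64.000 mV.
V_out = 0 + 8 × 0.064 V = 0.512 V.

0.5120 V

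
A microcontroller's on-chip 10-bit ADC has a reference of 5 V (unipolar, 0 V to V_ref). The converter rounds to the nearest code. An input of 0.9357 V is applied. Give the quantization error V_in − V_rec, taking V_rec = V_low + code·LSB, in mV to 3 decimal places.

Step size: 5 V ÷ 2^10 = 4.883 mV.
Scaled input = 191.6314 LSBs, so code = 192.
V_rec = 0 + 192·0.00488281 = 0.9375 V.
V_in − V_rec = -0.0018 V = -1.800 mV.

-1.800 mV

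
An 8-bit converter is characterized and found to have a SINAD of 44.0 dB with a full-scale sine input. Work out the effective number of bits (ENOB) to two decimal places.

ENOB = (SINAD − 1.76) / 6.02 = (44.0 − 1.76)/6.02 = 7.017.

7.02 bits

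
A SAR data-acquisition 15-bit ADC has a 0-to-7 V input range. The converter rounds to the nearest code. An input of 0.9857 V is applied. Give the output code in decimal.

code 4614

With 32768 levels over 7 V, one step is 213.62 µV.
(V_in − V_low)/LSB = (0.9857 − 0) / 0.000213623 = 4614.203.
Round → code 4614.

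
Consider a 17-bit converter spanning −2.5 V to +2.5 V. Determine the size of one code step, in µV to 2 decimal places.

38.15 µV

Full-scale span = 5 V.
LSB = 5 / 2^17 = 5 / 131072 = 3.8147e-05 V = 38.15 µV.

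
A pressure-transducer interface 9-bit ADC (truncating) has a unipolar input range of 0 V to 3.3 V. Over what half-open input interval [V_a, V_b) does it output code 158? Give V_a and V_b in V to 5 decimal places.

[1.01836 V, 1.02480 V)

LSB = 3.3/2^9 = 6.445 mV.
V_a = V_low + 158·LSB = 1.01836 V; V_b = V_low + 159·LSB = 1.0248 V.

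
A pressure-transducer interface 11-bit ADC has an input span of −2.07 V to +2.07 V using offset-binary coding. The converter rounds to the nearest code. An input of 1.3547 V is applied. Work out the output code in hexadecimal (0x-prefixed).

With 2048 levels over 4.14 V, one step is 2.021 mV.
Input sits at 1694.151 steps above V_low.
round(1694.151) = 1694.
In hexadecimal (0x-prefixed): 0x69E.

code 0x69E (decimal 1694)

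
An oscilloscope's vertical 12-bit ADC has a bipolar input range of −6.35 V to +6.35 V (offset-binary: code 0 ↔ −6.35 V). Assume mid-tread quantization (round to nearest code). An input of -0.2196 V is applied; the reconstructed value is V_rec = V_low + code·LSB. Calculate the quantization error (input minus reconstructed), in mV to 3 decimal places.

One LSB is 12.7 V / 4096 = 3.101 mV.
(V_in − V_low)/LSB = (-0.2196 − (−6.35))/0.00310059 = 1977.1747 → code 1977 (round).
Reconstructed: -0.2201416 V.
Difference: 0.000541602 V → 0.542 mV.

0.542 mV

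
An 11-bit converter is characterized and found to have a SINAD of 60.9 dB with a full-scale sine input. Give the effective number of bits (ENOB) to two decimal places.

ENOB = (SINAD − 1.76) / 6.02 = (60.9 − 1.76)/6.02 = 9.824.

9.82 bits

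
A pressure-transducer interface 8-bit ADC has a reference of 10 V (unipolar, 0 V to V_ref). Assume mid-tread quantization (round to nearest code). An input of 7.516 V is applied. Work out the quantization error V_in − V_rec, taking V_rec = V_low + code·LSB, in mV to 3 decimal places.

One LSB is 10 V / 256 = 39.062 mV.
(V_in − V_low)/LSB = (7.516 − 0)/0.0390625 = 192.4096 → code 192 (round).
Code 192 maps back to 0 + 192×0.0390625 V = 7.5 V.
Difference: 0.016 V → 16.000 mV.

16.000 mV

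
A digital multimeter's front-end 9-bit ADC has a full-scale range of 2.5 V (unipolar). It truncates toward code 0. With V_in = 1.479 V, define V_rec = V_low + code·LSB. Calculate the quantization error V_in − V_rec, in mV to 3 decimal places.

4.391 mV

One LSB is 2.5 V / 512 = 4.883 mV.
(V_in − V_low)/LSB = (1.479 − 0)/0.00488281 = 302.8992 → code 302 (floor).
V_rec = 0 + 302·0.00488281 = 1.4746094 V.
Error = 1.479 − 1.4746094 = 0.00439063 V = 4.391 mV.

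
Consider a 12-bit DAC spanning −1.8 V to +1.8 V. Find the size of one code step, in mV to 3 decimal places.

0.879 mV

Full-scale span = 3.6 V.
LSB = 3.6 / 2^12 = 3.6 / 4096 = 0.000878906 V = 0.879 mV.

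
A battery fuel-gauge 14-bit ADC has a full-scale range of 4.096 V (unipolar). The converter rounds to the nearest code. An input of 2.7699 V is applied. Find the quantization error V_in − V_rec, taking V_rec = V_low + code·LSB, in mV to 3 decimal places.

-0.100 mV

LSB = 4.096/2^14 = 250.00 µV.
Scaled input = 11079.6000 LSBs, so code = 11080.
Code 11080 maps back to 0 + 11080×0.00025 V = 2.77 V.
Error = 2.7699 − 2.77 = -0.0001 V = -0.100 mV.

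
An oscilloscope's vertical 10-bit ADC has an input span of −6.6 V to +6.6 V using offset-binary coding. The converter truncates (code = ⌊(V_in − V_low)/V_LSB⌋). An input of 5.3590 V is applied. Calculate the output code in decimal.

With 1024 levels over 13.2 V, one step is 12.891 mV.
(5.3590 − (−6.6)) / 0.0128906 = 927.728 LSBs.
⌊·⌋(927.728) = 927.

code 927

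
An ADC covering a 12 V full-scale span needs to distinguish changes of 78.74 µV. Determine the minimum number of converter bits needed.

Number of steps required ≥ 12 V / 78.74 µV = 152400.30.
Need 2^N ≥ 152400.30; 2^17 = 131072, 2^18 = 262144.
Minimum N = 18.

18 bits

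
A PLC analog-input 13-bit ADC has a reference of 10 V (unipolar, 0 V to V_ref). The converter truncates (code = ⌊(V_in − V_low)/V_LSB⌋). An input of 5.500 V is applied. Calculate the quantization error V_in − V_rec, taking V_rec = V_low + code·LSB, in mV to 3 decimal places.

LSB = 10/2^13 = 1.221 mV.
(5.500 − 0)/0.0012207 = 4505.6000; ⌊·⌋ gives code 4505.
Code 4505 maps back to 0 + 4505×0.0012207 V = 5.4992676 V.
Error = 5.500 − 5.4992676 = 0.000732422 V = 0.732 mV.

0.732 mV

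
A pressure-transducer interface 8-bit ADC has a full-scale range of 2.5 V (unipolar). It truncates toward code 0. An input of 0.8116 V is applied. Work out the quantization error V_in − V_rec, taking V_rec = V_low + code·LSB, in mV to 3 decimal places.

One LSB is 2.5 V / 256 = 9.766 mV.
Scaled input = 83.1078 LSBs, so code = 83.
Reconstructed: 0.81054688 V.
Difference: 0.00105313 V → 1.053 mV.

1.053 mV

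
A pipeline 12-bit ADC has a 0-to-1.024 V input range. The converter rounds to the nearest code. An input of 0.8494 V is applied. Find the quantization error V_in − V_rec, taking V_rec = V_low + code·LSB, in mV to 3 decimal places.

Step size: 1.024 V ÷ 2^12 = 250.00 µV.
Scaled input = 3397.6000 LSBs, so code = 3398.
Code 3398 maps back to 0 + 3398×0.00025 V = 0.8495 V.
Difference: -0.0001 V → -0.100 mV.

-0.100 mV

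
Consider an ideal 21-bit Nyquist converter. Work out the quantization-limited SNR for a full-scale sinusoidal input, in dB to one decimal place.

128.2 dB

SNR ≈ 6.02·N + 1.76 dB = 6.02·21 + 1.76 = 128.18 dB.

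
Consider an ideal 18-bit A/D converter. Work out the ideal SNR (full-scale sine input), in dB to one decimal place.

SNR ≈ 6.02·N + 1.76 dB = 6.02·18 + 1.76 = 110.12 dB.

110.1 dB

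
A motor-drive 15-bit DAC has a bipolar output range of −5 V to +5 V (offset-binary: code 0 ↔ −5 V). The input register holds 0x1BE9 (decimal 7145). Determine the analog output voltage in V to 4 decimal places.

-2.8195 V

LSB = 10 V / 2^15 = 305.18 µV.
Code 0x1BE9 = 7145 decimal.
V_out = (−5) + 7145 × 0.000305176 V = -2.81952 V.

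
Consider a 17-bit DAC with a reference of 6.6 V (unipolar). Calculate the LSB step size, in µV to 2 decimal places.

Full-scale span = 6.6 V.
LSB = 6.6 / 2^17 = 6.6 / 131072 = 5.0354e-05 V = 50.35 µV.

50.35 µV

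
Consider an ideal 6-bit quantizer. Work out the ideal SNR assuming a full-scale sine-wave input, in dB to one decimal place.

37.9 dB

SNR ≈ 6.02·N + 1.76 dB = 6.02·6 + 1.76 = 37.88 dB.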